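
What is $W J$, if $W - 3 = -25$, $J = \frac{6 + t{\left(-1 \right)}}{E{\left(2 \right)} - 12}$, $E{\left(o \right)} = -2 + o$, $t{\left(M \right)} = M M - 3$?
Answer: $\frac{22}{3} \approx 7.3333$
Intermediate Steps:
$t{\left(M \right)} = -3 + M^{2}$ ($t{\left(M \right)} = M^{2} - 3 = -3 + M^{2}$)
$J = - \frac{1}{3}$ ($J = \frac{6 - \left(3 - \left(-1\right)^{2}\right)}{\left(-2 + 2\right) - 12} = \frac{6 + \left(-3 + 1\right)}{0 - 12} = \frac{6 - 2}{-12} = 4 \left(- \frac{1}{12}\right) = - \frac{1}{3} \approx -0.33333$)
$W = -22$ ($W = 3 - 25 = -22$)
$W J = \left(-22\right) \left(- \frac{1}{3}\right) = \frac{22}{3}$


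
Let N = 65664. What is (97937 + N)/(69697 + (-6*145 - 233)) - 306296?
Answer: -21009904223/68594 ≈ -3.0629e+5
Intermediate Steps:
(97937 + N)/(69697 + (-6*145 - 233)) - 306296 = (97937 + 65664)/(69697 + (-6*145 - 233)) - 306296 = 163601/(69697 + (-870 - 233)) - 306296 = 163601/(69697 - 1103) - 306296 = 163601/68594 - 306296 = -21009904223/68594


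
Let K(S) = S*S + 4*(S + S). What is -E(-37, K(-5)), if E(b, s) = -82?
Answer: 82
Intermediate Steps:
K(S) = S² + 8*S (K(S) = S² + 4*(2*S) = S² + 8*S)
-E(-37, K(-5)) = -1*(-82) = 82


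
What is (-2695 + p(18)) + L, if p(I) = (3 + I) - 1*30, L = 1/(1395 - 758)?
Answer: -1722447/637 ≈ -2704.0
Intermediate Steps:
L = 1/637 ≈ 0.0015699
p(I) = -27 + I (p(I) = (3 + I) - 30 = -27 + I)
(-2695 + p(18)) + L = (-2695 + (-27 + 18)) + 1/637 = (-2695 - 9) + 1/637 = -2704 + 1/637 = -1722447/637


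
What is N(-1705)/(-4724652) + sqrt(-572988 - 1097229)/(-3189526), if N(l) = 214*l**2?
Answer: -311051675/2362326 - I*sqrt(1670217)/3189526 ≈ -131.67 - 0.00040519*I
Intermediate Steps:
N(-1705)/(-4724652) + sqrt(-572988 - 1097229)/(-3189526) = (214*(-1705)**2)/(-4724652) + sqrt(-572988 - 1097229)/(-3189526) = (214*2907025)*(-1/4724652) + sqrt(-1670217)*(-1/3189526) = 622103350*(-1/4724652) + (I*sqrt(1670217))*(-1/3189526) = -311051675/2362326 - I*sqrt(1670217)/3189526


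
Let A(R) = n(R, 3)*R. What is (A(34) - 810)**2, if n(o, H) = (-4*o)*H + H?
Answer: 212576400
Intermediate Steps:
n(o, H) = H - 4*H*o (n(o, H) = -4*H*o + H = H - 4*H*o)
A(R) = R*(3 - 12*R) (A(R) = (3*(1 - 4*R))*R = (3 - 12*R)*R = R*(3 - 12*R))
(A(34) - 810)**2 = (3*34*(1 - 4*34) - 810)**2 = (3*34*(1 - 136) - 810)**2 = (3*34*(-135) - 810)**2 = (-13770 - 810)**2 = (-14580)**2 = 212576400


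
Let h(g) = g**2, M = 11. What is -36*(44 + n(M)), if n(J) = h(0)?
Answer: -1584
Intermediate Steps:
n(J) = 0 (n(J) = 0**2 = 0)
-36*(44 + n(M)) = -36*(44 + 0) = -36*44 = -1584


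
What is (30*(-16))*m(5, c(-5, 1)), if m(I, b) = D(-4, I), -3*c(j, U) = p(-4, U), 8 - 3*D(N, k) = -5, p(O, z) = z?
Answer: -2080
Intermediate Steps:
D(N, k) = 13/3 (D(N, k) = 8/3 - ⅓*(-5) = 8/3 + 5/3 = 13/3)
c(j, U) = -U/3
m(I, b) = 13/3
(30*(-16))*m(5, c(-5, 1)) = (30*(-16))*(13/3) = -480*13/3 = -2080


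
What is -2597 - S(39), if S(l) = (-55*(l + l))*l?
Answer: 164713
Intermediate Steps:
S(l) = -110*l² (S(l) = (-110*l)*l = -110*l²)
-2597 - S(39) = -2597 - (-110)*39² = -2597 - (-110)*1521 = -2597 - 1*(-167310) = -2597 + 167310 = 164713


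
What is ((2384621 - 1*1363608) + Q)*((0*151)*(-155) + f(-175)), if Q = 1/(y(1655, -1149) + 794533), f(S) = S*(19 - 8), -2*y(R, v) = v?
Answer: -56827056572895/28913 ≈ -1.9654e+9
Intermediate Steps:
y(R, v) = -v/2
f(S) = 11*S (f(S) = S*11 = 11*S)
Q = 2/1590215 (Q = 1/(-1/2*(-1149) + 794533) = 1/(1149/2 + 794533) = 1/(1590215/2) = 2/1590215 ≈ 1.2577e-6)
((2384621 - 1*1363608) + Q)*((0*151)*(-155) + f(-175)) = ((2384621 - 1*1363608) + 2/1590215)*((0*151)*(-155) + 11*(-175)) = ((2384621 - 1363608) + 2/1590215)*(0*(-155) - 1925) = (1021013 + 2/1590215)*(0 - 1925) = (1623630187797/1590215)*(-1925) = -56827056572895/28913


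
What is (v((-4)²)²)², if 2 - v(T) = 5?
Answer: 81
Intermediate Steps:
v(T) = -3 (v(T) = 2 - 1*5 = 2 - 5 = -3)
(v((-4)²)²)² = ((-3)²)² = 9² = 81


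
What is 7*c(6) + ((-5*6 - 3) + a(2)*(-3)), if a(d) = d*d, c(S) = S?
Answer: -3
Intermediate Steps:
a(d) = d²
7*c(6) + ((-5*6 - 3) + a(2)*(-3)) = 7*6 + ((-5*6 - 3) + 2²*(-3)) = 42 + ((-30 - 3) + 4*(-3)) = 42 + (-33 - 12) = 42 - 45 = -3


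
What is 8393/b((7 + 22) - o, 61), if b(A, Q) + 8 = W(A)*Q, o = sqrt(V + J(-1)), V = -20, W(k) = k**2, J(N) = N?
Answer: 8393*I/(2*(1769*sqrt(21) + 25006*I)) ≈ 0.15186 + 0.049231*I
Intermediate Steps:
o = I*sqrt(21) (o = sqrt(-20 - 1) = sqrt(-21) = I*sqrt(21) ≈ 4.5826*I)
b(A, Q) = -8 + Q*A**2 (b(A, Q) = -8 + A**2*Q = -8 + Q*A**2)
8393/b((7 + 22) - o, 61) = 8393/(-8 + 61*((7 + 22) - I*sqrt(21))**2) = 8393/(-8 + 61*(29 - I*sqrt(21))**2)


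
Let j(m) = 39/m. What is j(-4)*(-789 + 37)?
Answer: 7332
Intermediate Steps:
j(-4)*(-789 + 37) = (39/(-4))*(-789 + 37) = (39*(-¼))*(-752) = -39/4*(-752) = 7332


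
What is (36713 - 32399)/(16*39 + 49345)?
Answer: 4314/49969 ≈ 0.086334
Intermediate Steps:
(36713 - 32399)/(16*39 + 49345) = 4314/(624 + 49345) = 4314/49969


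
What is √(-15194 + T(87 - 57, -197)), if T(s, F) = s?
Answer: 2*I*√3791 ≈ 123.14*I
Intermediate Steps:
√(-15194 + T(87 - 57, -197)) = √(-15194 + (87 - 57)) = √(-15194 + 30) = √(-15164) = 2*I*√3791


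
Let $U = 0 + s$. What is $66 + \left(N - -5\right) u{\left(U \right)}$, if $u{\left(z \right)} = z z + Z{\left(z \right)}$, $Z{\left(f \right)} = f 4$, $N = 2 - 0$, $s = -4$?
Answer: $66$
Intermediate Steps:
$N = 2$ ($N = 2 + 0 = 2$)
$Z{\left(f \right)} = 4 f$
$U = -4$ ($U = 0 - 4 = -4$)
$u{\left(z \right)} = z^{2} + 4 z$ ($u{\left(z \right)} = z z + 4 z = z^{2} + 4 z$)
$66 + \left(N - -5\right) u{\left(U \right)} = 66 + \left(2 - -5\right) \left(- 4 \left(4 - 4\right)\right) = 66 + \left(2 + 5\right) \left(\left(-4\right) 0\right) = 66 + 7 \cdot 0 = 66 + 0 = 66$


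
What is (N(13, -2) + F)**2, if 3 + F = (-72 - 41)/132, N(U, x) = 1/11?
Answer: 247009/17424 ≈ 14.176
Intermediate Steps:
N(U, x) = 1/11
F = -509/132 (F = -3 + (-72 - 41)/132 = -3 - 113*1/132 = -3 - 113/132 = -509/132 ≈ -3.8561)
(N(13, -2) + F)**2 = (1/11 - 509/132)**2 = (-497/132)**2 = 247009/17424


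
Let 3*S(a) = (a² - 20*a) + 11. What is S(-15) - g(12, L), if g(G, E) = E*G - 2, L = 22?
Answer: -250/3 ≈ -83.333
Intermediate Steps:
g(G, E) = -2 + E*G
S(a) = 11/3 - 20*a/3 + a²/3 (S(a) = ((a² - 20*a) + 11)/3 = (11 + a² - 20*a)/3 = 11/3 - 20*a/3 + a²/3)
S(-15) - g(12, L) = (11/3 - 20/3*(-15) + (⅓)*(-15)²) - (-2 + 22*12) = (11/3 + 100 + (⅓)*225) - (-2 + 264) = (11/3 + 100 + 75) - 1*262 = 536/3 - 262 = -250/3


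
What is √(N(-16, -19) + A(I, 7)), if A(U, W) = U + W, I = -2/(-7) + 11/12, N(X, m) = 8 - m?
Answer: √62097/42 ≈ 5.9332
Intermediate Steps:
I = 101/84 (I = -2*(-⅐) + 11*(1/12) = 2/7 + 11/12 = 101/84 ≈ 1.2024)
√(N(-16, -19) + A(I, 7)) = √((8 - 1*(-19)) + (101/84 + 7)) = √((8 + 19) + 689/84) = √(27 + 689/84) = √(2957/84) = √62097/42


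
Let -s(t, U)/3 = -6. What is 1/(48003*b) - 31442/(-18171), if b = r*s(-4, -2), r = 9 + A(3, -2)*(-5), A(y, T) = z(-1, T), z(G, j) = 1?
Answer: 1341609403/775344456 ≈ 1.7303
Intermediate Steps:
s(t, U) = 18 (s(t, U) = -3*(-6) = 18)
A(y, T) = 1
r = 4 (r = 9 + 1*(-5) = 9 - 5 = 4)
b = 72 (b = 4*18 = 72)
1/(48003*b) - 31442/(-18171) = 1/(48003*72) - 31442/(-18171) = (1/48003)*(1/72) - 31442*(-1/18171) = 1/3456216 + 31442/18171 = 1341609403/775344456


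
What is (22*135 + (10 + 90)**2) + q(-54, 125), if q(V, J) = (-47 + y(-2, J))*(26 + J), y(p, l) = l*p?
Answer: -31877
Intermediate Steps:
q(V, J) = (-47 - 2*J)*(26 + J) (q(V, J) = (-47 + J*(-2))*(26 + J) = (-47 - 2*J)*(26 + J))
(22*135 + (10 + 90)**2) + q(-54, 125) = (22*135 + (10 + 90)**2) + (-1222 - 99*125 - 2*125**2) = (2970 + 100**2) + (-1222 - 12375 - 2*15625) = (2970 + 10000) + (-1222 - 12375 - 31250) = 12970 - 44847 = -31877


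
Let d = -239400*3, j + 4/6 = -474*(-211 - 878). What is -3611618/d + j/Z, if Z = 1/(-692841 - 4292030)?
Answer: -924006421982431391/359100 ≈ -2.5731e+12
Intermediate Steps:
j = 1548556/3 (j = -⅔ - 474*(-211 - 878) = -⅔ - 474*(-1089) = -⅔ + 516186 = 1548556/3 ≈ 5.1619e+5)
d = -718200 (d = -2520*285 = -718200)
Z = -1/4984871 (Z = 1/(-4984871) = -1/4984871 ≈ -2.0061e-7)
-3611618/d + j/Z = -3611618/(-718200) + 1548556/(3*(-1/4984871)) = -3611618*(-1/718200) + (1548556/3)*(-4984871) = 1805809/359100 - 7719351896276/3 = -924006421982431391/359100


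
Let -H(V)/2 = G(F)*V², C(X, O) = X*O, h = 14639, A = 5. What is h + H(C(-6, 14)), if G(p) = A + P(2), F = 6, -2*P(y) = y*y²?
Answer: 527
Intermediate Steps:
P(y) = -y³/2 (P(y) = -y*y²/2 = -y³/2)
C(X, O) = O*X
G(p) = 1 (G(p) = 5 - ½*2³ = 5 - ½*8 = 5 - 4 = 1)
H(V) = -2*V²
h + H(C(-6, 14)) = 14639 - 2*(14*(-6))² = 14639 - 2*(-84)² = 14639 - 2*7056 = 14639 - 14112 = 527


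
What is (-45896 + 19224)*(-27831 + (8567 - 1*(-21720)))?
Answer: -65506432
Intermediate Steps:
(-45896 + 19224)*(-27831 + (8567 - 1*(-21720))) = -26672*(-27831 + (8567 + 21720)) = -26672*(-27831 + 30287) = -26672*2456 = -65506432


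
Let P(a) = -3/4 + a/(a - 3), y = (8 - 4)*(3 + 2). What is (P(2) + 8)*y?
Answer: 105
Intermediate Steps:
y = 20 (y = 4*5 = 20)
P(a) = -¾ + a/(-3 + a) (P(a) = -3*¼ + a/(-3 + a) = -¾ + a/(-3 + a))
(P(2) + 8)*y = ((9 + 2)/(4*(-3 + 2)) + 8)*20 = ((¼)*11/(-1) + 8)*20 = ((¼)*(-1)*11 + 8)*20 = (-11/4 + 8)*20 = (21/4)*20 = 105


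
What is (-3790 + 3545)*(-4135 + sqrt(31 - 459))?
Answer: 1013075 - 490*I*sqrt(107) ≈ 1.0131e+6 - 5068.6*I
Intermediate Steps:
(-3790 + 3545)*(-4135 + sqrt(31 - 459)) = -245*(-4135 + sqrt(-428)) = -245*(-4135 + 2*I*sqrt(107)) = 1013075 - 490*I*sqrt(107)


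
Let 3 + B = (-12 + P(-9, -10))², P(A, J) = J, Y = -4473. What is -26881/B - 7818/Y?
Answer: -38826085/717171 ≈ -54.138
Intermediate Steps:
B = 481 (B = -3 + (-12 - 10)² = -3 + (-22)² = -3 + 484 = 481)
-26881/B - 7818/Y = -26881/481 - 7818/(-4473) = -26881*1/481 - 7818*(-1/4473) = -26881/481 + 2606/1491 = -38826085/717171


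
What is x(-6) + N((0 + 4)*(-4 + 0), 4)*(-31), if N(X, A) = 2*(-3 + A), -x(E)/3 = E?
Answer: -44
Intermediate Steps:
x(E) = -3*E
N(X, A) = -6 + 2*A
x(-6) + N((0 + 4)*(-4 + 0), 4)*(-31) = -3*(-6) + (-6 + 2*4)*(-31) = 18 + (-6 + 8)*(-31) = 18 + 2*(-31) = 18 - 62 = -44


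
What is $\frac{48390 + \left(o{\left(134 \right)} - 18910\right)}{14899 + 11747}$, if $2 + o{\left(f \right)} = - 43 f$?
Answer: $\frac{11858}{13323} \approx 0.89004$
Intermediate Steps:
$o{\left(f \right)} = -2 - 43 f$
$\frac{48390 + \left(o{\left(134 \right)} - 18910\right)}{14899 + 11747} = \frac{48390 - 24674}{14899 + 11747} = \frac{48390 - 24674}{26646} = \left(48390 - 24674\right) \frac{1}{26646} = 23716 \cdot \frac{1}{26646} = \frac{11858}{13323}$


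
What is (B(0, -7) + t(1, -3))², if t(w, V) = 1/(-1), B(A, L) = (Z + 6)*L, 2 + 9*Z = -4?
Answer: 13225/9 ≈ 1469.4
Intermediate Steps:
Z = -⅔ (Z = -2/9 + (⅑)*(-4) = -2/9 - 4/9 = -⅔ ≈ -0.66667)
B(A, L) = 16*L/3 (B(A, L) = (-⅔ + 6)*L = 16*L/3)
t(w, V) = -1
(B(0, -7) + t(1, -3))² = ((16/3)*(-7) - 1)² = (-112/3 - 1)² = (-115/3)² = 13225/9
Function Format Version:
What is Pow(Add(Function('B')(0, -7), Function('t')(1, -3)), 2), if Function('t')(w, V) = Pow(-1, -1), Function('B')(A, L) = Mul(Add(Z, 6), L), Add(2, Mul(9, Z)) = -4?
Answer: Rational(13225, 9) ≈ 1469.4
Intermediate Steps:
Z = Rational(-2, 3) (Z = Add(Rational(-2, 9), Mul(Rational(1, 9), -4)) = Add(Rational(-2, 9), Rational(-4, 9)) = Rational(-2, 3) ≈ -0.66667)
Function('B')(A, L) = Mul(Rational(16, 3), L) (Function('B')(A, L) = Mul(Add(Rational(-2, 3), 6), L) = Mul(Rational(16, 3), L))
Function('t')(w, V) = -1
Pow(Add(Function('B')(0, -7), Function('t')(1, -3)), 2) = Pow(Add(Mul(Rational(16, 3), -7), -1), 2) = Pow(Add(Rational(-112, 3), -1), 2) = Pow(Rational(-115, 3), 2) = Rational(13225, 9)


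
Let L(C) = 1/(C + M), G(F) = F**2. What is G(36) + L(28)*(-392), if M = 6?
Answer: 21836/17 ≈ 1284.5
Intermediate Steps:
L(C) = 1/(6 + C) (L(C) = 1/(C + 6) = 1/(6 + C))
G(36) + L(28)*(-392) = 36**2 - 392/(6 + 28) = 1296 - 392/34 = 1296 + (1/34)*(-392) = 1296 - 196/17 = 21836/17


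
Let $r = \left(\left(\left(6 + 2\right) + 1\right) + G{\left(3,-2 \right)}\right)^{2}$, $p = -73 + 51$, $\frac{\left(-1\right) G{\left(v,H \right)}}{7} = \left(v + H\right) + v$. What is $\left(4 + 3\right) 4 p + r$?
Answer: $-255$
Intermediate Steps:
$G{\left(v,H \right)} = - 14 v - 7 H$ ($G{\left(v,H \right)} = - 7 \left(\left(v + H\right) + v\right) = - 7 \left(\left(H + v\right) + v\right) = - 7 \left(H + 2 v\right) = - 14 v - 7 H$)
$p = -22$
$r = 361$ ($r = \left(\left(\left(6 + 2\right) + 1\right) - 28\right)^{2} = \left(\left(8 + 1\right) + \left(-42 + 14\right)\right)^{2} = \left(9 - 28\right)^{2} = \left(-19\right)^{2} = 361$)
$\left(4 + 3\right) 4 p + r = \left(4 + 3\right) 4 \left(-22\right) + 361 = 7 \cdot 4 \left(-22\right) + 361 = 28 \left(-22\right) + 361 = -616 + 361 = -255$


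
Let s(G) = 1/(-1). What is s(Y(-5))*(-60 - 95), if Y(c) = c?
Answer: 155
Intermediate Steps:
s(G) = -1
s(Y(-5))*(-60 - 95) = -(-60 - 95) = -1*(-155) = 155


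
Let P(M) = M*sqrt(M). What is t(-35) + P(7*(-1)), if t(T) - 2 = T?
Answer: -33 - 7*I*sqrt(7) ≈ -33.0 - 18.52*I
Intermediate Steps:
t(T) = 2 + T
P(M) = M**(3/2)
t(-35) + P(7*(-1)) = (2 - 35) + (7*(-1))**(3/2) = -33 + (-7)**(3/2) = -33 - 7*I*sqrt(7)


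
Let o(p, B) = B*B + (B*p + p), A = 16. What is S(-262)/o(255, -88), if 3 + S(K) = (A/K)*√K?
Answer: 3/14441 + 8*I*√262/1891771 ≈ 0.00020774 + 6.845e-5*I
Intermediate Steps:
o(p, B) = p + B² + B*p (o(p, B) = B² + (p + B*p) = p + B² + B*p)
S(K) = -3 + 16/√K (S(K) = -3 + (16/K)*√K = -3 + 16/√K)
S(-262)/o(255, -88) = (-3 + 16/√(-262))/(255 + (-88)² - 88*255) = (-3 + 16*(-I*√262/262))/(255 + 7744 - 22440) = (-3 - 8*I*√262/131)/(-14441) = (-3 - 8*I*√262/131)*(-1/14441) = 3/14441 + 8*I*√262/1891771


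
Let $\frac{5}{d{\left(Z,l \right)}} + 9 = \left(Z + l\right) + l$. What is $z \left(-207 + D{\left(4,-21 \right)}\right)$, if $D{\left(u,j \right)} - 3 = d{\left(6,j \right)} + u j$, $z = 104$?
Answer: $- \frac{269672}{9} \approx -29964.0$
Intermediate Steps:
$d{\left(Z,l \right)} = \frac{5}{-9 + Z + 2 l}$ ($d{\left(Z,l \right)} = \frac{5}{-9 + \left(\left(Z + l\right) + l\right)} = \frac{5}{-9 + \left(Z + 2 l\right)} = \frac{5}{-9 + Z + 2 l}$)
$D{\left(u,j \right)} = 3 + \frac{5}{-3 + 2 j} + j u$ ($D{\left(u,j \right)} = 3 + \left(\frac{5}{-9 + 6 + 2 j} + u j\right) = 3 + \left(\frac{5}{-3 + 2 j} + j u\right) = 3 + \frac{5}{-3 + 2 j} + j u$)
$z \left(-207 + D{\left(4,-21 \right)}\right) = 104 \left(-207 + \frac{5 + \left(-3 + 2 \left(-21\right)\right) \left(3 - 84\right)}{-3 + 2 \left(-21\right)}\right) = 104 \left(-207 + \frac{5 + \left(-3 - 42\right) \left(3 - 84\right)}{-3 - 42}\right) = 104 \left(-207 + \frac{5 - -3645}{-45}\right) = 104 \left(-207 - \frac{5 + 3645}{45}\right) = 104 \left(-207 - \frac{730}{9}\right) = 104 \left(- \frac{2593}{9}\right) = - \frac{269672}{9}$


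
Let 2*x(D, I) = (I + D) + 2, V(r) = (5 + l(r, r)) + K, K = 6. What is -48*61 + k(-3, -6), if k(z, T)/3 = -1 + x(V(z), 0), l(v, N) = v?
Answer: -2916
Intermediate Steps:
V(r) = 11 + r (V(r) = (5 + r) + 6 = 11 + r)
x(D, I) = 1 + D/2 + I/2 (x(D, I) = ((I + D) + 2)/2 = ((D + I) + 2)/2 = (2 + D + I)/2 = 1 + D/2 + I/2)
k(z, T) = 33/2 + 3*z/2 (k(z, T) = 3*(-1 + (1 + (11 + z)/2 + (½)*0)) = 3*(-1 + (1 + (11/2 + z/2) + 0)) = 3*(-1 + (13/2 + z/2)) = 3*(11/2 + z/2) = 33/2 + 3*z/2)
-48*61 + k(-3, -6) = -48*61 + (33/2 + (3/2)*(-3)) = -2928 + (33/2 - 9/2) = -2928 + 12 = -2916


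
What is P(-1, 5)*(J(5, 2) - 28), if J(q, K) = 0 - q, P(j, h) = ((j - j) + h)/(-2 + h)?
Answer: -55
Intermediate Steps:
P(j, h) = h/(-2 + h) (P(j, h) = (0 + h)/(-2 + h) = h/(-2 + h))
J(q, K) = -q
P(-1, 5)*(J(5, 2) - 28) = (5/(-2 + 5))*(-1*5 - 28) = (5/3)*(-5 - 28) = (5*(1/3))*(-33) = (5/3)*(-33) = -55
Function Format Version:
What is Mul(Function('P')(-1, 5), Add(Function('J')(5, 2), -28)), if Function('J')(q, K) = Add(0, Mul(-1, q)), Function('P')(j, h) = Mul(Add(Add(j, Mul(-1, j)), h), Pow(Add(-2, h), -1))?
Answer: -55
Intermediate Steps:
Function('P')(j, h) = Mul(h, Pow(Add(-2, h), -1)) (Function('P')(j, h) = Mul(Add(0, h), Pow(Add(-2, h), -1)) = Mul(h, Pow(Add(-2, h), -1)))
Function('J')(q, K) = Mul(-1, q)
Mul(Function('P')(-1, 5), Add(Function('J')(5, 2), -28)) = Mul(Mul(5, Pow(Add(-2, 5), -1)), Add(Mul(-1, 5), -28)) = Mul(Mul(5, Pow(3, -1)), Add(-5, -28)) = Mul(Mul(5, Rational(1, 3)), -33) = Mul(Rational(5, 3), -33) = -55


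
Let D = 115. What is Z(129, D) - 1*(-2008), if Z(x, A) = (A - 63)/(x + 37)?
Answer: 166690/83 ≈ 2008.3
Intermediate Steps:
Z(x, A) = (-63 + A)/(37 + x)
Z(129, D) - 1*(-2008) = (-63 + 115)/(37 + 129) - 1*(-2008) = 52/166 + 2008 = (1/166)*52 + 2008 = 26/83 + 2008 = 166690/83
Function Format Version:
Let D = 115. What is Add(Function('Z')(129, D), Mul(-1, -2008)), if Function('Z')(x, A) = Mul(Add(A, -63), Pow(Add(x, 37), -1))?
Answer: Rational(166690, 83) ≈ 2008.3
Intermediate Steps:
Function('Z')(x, A) = Mul(Pow(Add(37, x), -1), Add(-63, A)) (Function('Z')(x, A) = Mul(Add(-63, A), Pow(Add(37, x), -1)) = Mul(Pow(Add(37, x), -1), Add(-63, A)))
Add(Function('Z')(129, D), Mul(-1, -2008)) = Add(Mul(Pow(Add(37, 129), -1), Add(-63, 115)), Mul(-1, -2008)) = Add(Mul(Pow(166, -1), 52), 2008) = Add(Mul(Rational(1, 166), 52), 2008) = Add(Rational(26, 83), 2008) = Rational(166690, 83)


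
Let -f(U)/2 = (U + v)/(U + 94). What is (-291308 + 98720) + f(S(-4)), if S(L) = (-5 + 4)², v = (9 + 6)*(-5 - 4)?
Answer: -18295592/95 ≈ -1.9259e+5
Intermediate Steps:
v = -135 (v = 15*(-9) = -135)
S(L) = 1 (S(L) = (-1)² = 1)
f(U) = -2*(-135 + U)/(94 + U) (f(U) = -2*(U - 135)/(U + 94) = -2*(-135 + U)/(94 + U))
(-291308 + 98720) + f(S(-4)) = (-291308 + 98720) + 2*(135 - 1*1)/(94 + 1) = -192588 + 2*(135 - 1)/95 = -192588 + 2*(1/95)*134 = -192588 + 268/95 = -18295592/95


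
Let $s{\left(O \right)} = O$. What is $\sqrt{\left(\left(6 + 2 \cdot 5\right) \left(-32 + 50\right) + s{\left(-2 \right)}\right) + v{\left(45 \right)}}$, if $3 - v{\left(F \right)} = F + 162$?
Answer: $\sqrt{82} \approx 9.0554$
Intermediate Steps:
$v{\left(F \right)} = -159 - F$ ($v{\left(F \right)} = 3 - \left(F + 162\right) = 3 - \left(162 + F\right) = -159 - F$)
$\sqrt{\left(\left(6 + 2 \cdot 5\right) \left(-32 + 50\right) + s{\left(-2 \right)}\right) + v{\left(45 \right)}} = \sqrt{\left(\left(6 + 2 \cdot 5\right) \left(-32 + 50\right) - 2\right) - 204} = \sqrt{\left(\left(6 + 10\right) 18 - 2\right) - 204} = \sqrt{\left(16 \cdot 18 - 2\right) - 204} = \sqrt{\left(288 - 2\right) - 204} = \sqrt{286 - 204} = \sqrt{82}$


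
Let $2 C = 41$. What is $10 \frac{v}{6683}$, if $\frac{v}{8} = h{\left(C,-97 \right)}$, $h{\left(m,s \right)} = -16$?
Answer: $- \frac{1280}{6683} \approx -0.19153$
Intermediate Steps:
$C = \frac{41}{2}$ ($C = \frac{1}{2} \cdot 41 = \frac{41}{2} \approx 20.5$)
$v = -128$ ($v = 8 \left(-16\right) = -128$)
$10 \frac{v}{6683} = 10 \left(- \frac{128}{6683}\right) = - \frac{1280}{6683}$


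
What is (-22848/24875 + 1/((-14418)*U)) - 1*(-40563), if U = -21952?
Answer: 319346703772799147/7873035408000 ≈ 40562.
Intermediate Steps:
(-22848/24875 + 1/((-14418)*U)) - 1*(-40563) = (-22848/24875 + 1/(-14418*(-21952))) - 1*(-40563) = (-22848*1/24875 - 1/14418*(-1/21952)) + 40563 = (-22848/24875 + 1/316503936) + 40563 = -7231481904853/7873035408000 + 40563 = 319346703772799147/7873035408000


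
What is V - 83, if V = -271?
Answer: -354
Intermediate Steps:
V - 83 = -271 - 83 = -354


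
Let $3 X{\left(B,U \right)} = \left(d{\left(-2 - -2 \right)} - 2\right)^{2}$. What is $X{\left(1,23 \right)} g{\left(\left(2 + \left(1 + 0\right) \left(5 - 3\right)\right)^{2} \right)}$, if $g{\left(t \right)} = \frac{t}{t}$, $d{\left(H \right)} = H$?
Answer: $\frac{4}{3} \approx 1.3333$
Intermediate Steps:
$X{\left(B,U \right)} = \frac{4}{3}$ ($X{\left(B,U \right)} = \frac{\left(\left(-2 - -2\right) - 2\right)^{2}}{3} = \frac{\left(\left(-2 + 2\right) - 2\right)^{2}}{3} = \frac{\left(0 - 2\right)^{2}}{3} = \frac{\left(-2\right)^{2}}{3} = \frac{1}{3} \cdot 4 = \frac{4}{3}$)
$g{\left(t \right)} = 1$
$X{\left(1,23 \right)} g{\left(\left(2 + \left(1 + 0\right) \left(5 - 3\right)\right)^{2} \right)} = \frac{4}{3} \cdot 1 = \frac{4}{3}$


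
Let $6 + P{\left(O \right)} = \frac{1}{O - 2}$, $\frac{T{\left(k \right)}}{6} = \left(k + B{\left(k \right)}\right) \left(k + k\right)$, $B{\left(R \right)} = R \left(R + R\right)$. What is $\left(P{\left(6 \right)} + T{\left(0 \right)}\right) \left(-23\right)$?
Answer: $\frac{529}{4} \approx 132.25$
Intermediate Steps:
$B{\left(R \right)} = 2 R^{2}$ ($B{\left(R \right)} = R 2 R = 2 R^{2}$)
$T{\left(k \right)} = 12 k \left(k + 2 k^{2}\right)$ ($T{\left(k \right)} = 6 \left(k + 2 k^{2}\right) \left(k + k\right) = 6 \left(k + 2 k^{2}\right) 2 k = 6 \cdot 2 k \left(k + 2 k^{2}\right) = 12 k \left(k + 2 k^{2}\right)$)
$P{\left(O \right)} = -6 + \frac{1}{-2 + O}$ ($P{\left(O \right)} = -6 + \frac{1}{O - 2} = -6 + \frac{1}{-2 + O}$)
$\left(P{\left(6 \right)} + T{\left(0 \right)}\right) \left(-23\right) = \left(\frac{13 - 36}{-2 + 6} + 0^{2} \left(12 + 24 \cdot 0\right)\right) \left(-23\right) = \left(\frac{13 - 36}{4} + 0 \left(12 + 0\right)\right) \left(-23\right) = \left(\frac{1}{4} \left(-23\right) + 0 \cdot 12\right) \left(-23\right) = \left(- \frac{23}{4} + 0\right) \left(-23\right) = \left(- \frac{23}{4}\right) \left(-23\right) = \frac{529}{4}$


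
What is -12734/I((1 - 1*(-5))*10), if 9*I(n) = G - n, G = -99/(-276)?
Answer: 3514584/1829 ≈ 1921.6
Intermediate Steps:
G = 33/92 (G = -99*(-1/276) = 33/92 ≈ 0.35870)
I(n) = 11/276 - n/9 (I(n) = (33/92 - n)/9 = 11/276 - n/9)
-12734/I((1 - 1*(-5))*10) = -12734/(11/276 - (1 - 1*(-5))*10/9) = -12734/(11/276 - (1 + 5)*10/9) = -12734/(11/276 - 2*10/3) = -12734/(11/276 - ⅑*60) = -12734/(11/276 - 20/3) = -12734/(-1829/276) = -12734*(-276/1829) = 3514584/1829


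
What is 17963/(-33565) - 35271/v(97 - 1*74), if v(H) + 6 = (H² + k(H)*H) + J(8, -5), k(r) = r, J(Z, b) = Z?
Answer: -240582379/7115780 ≈ -33.810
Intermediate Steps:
v(H) = 2 + 2*H² (v(H) = -6 + ((H² + H*H) + 8) = -6 + ((H² + H²) + 8) = -6 + (2*H² + 8) = -6 + (8 + 2*H²) = 2 + 2*H²)
17963/(-33565) - 35271/v(97 - 1*74) = 17963/(-33565) - 35271/(2 + 2*(97 - 1*74)²) = 17963*(-1/33565) - 35271/(2 + 2*(97 - 74)²) = -17963/33565 - 35271/(2 + 2*23²) = -17963/33565 - 35271/(2 + 2*529) = -17963/33565 - 35271/(2 + 1058) = -17963/33565 - 35271/1060 = -240582379/7115780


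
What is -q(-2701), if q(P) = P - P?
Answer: 0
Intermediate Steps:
q(P) = 0
-q(-2701) = -1*0 = 0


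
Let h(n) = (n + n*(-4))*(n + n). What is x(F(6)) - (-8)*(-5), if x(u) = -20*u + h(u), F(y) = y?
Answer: -376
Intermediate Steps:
h(n) = -6*n² (h(n) = (n - 4*n)*(2*n) = (-3*n)*(2*n) = -6*n²)
x(u) = -20*u - 6*u²
x(F(6)) - (-8)*(-5) = 2*6*(-10 - 3*6) - (-8)*(-5) = 2*6*(-10 - 18) - 1*40 = 2*6*(-28) - 40 = -336 - 40 = -376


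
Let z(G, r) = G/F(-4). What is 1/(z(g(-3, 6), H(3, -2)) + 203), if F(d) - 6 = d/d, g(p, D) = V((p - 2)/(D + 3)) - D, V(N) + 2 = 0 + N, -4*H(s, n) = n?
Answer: 9/1816 ≈ 0.0049559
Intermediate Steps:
H(s, n) = -n/4
V(N) = -2 + N (V(N) = -2 + (0 + N) = -2 + N)
g(p, D) = -2 - D + (-2 + p)/(3 + D) (g(p, D) = (-2 + (p - 2)/(D + 3)) - D = (-2 + (-2 + p)/(3 + D)) - D = -2 - D + (-2 + p)/(3 + D))
F(d) = 7 (F(d) = 6 + d/d = 6 + 1 = 7)
z(G, r) = G/7
1/(z(g(-3, 6), H(3, -2)) + 203) = 1/(((-8 - 3 - 1*6² - 5*6)/(3 + 6))/7 + 203) = 1/(((-8 - 3 - 1*36 - 30)/9)/7 + 203) = 1/(((-8 - 3 - 36 - 30)/9)/7 + 203) = 1/(((⅑)*(-77))/7 + 203) = 1/((⅐)*(-77/9) + 203) = 1/(-11/9 + 203) = 1/(1816/9) = 9/1816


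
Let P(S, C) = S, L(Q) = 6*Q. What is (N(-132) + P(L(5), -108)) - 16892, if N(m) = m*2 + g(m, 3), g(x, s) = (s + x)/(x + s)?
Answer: -17125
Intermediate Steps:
g(x, s) = 1 (g(x, s) = (s + x)/(s + x) = 1)
N(m) = 1 + 2*m (N(m) = m*2 + 1 = 2*m + 1 = 1 + 2*m)
(N(-132) + P(L(5), -108)) - 16892 = ((1 + 2*(-132)) + 6*5) - 16892 = ((1 - 264) + 30) - 16892 = (-263 + 30) - 16892 = -233 - 16892 = -17125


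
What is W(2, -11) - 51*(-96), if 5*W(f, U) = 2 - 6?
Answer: 24476/5 ≈ 4895.2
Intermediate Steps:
W(f, U) = -⅘ (W(f, U) = (2 - 6)/5 = (⅕)*(-4) = -⅘)
W(2, -11) - 51*(-96) = -⅘ - 51*(-96) = -⅘ + 4896 = 24476/5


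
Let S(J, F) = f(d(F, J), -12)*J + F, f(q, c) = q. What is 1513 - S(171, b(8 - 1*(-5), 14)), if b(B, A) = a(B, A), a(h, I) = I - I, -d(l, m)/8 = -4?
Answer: -3959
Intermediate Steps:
d(l, m) = 32 (d(l, m) = -8*(-4) = 32)
a(h, I) = 0
b(B, A) = 0
S(J, F) = F + 32*J (S(J, F) = 32*J + F = F + 32*J)
1513 - S(171, b(8 - 1*(-5), 14)) = 1513 - (0 + 32*171) = 1513 - (0 + 5472) = 1513 - 1*5472 = 1513 - 5472 = -3959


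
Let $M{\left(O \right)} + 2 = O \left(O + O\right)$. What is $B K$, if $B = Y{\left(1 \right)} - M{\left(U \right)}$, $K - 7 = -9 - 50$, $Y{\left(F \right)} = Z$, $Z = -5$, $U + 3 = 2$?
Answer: $260$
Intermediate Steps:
$U = -1$ ($U = -3 + 2 = -1$)
$Y{\left(F \right)} = -5$
$K = -52$ ($K = 7 - 59 = -52$)
$M{\left(O \right)} = -2 + 2 O^{2}$ ($M{\left(O \right)} = -2 + O \left(O + O\right) = -2 + O 2 O = -2 + 2 O^{2}$)
$B = -5$ ($B = -5 - \left(-2 + 2 \left(-1\right)^{2}\right) = -5 - \left(-2 + 2 \cdot 1\right) = -5 - \left(-2 + 2\right) = -5 - 0 = -5 + 0 = -5$)
$B K = \left(-5\right) \left(-52\right) = 260$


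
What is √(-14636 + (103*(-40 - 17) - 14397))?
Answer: 2*I*√8726 ≈ 186.83*I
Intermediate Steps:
√(-14636 + (103*(-40 - 17) - 14397)) = √(-14636 + (103*(-57) - 14397)) = √(-14636 + (-5871 - 14397)) = √(-14636 - 20268) = √(-34904) = 2*I*√8726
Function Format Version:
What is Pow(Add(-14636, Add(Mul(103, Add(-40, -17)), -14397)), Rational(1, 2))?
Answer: Mul(2, I, Pow(8726, Rational(1, 2))) ≈ Mul(186.83, I)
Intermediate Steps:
Pow(Add(-14636, Add(Mul(103, Add(-40, -17)), -14397)), Rational(1, 2)) = Pow(Add(-14636, Add(Mul(103, -57), -14397)), Rational(1, 2)) = Pow(Add(-14636, Add(-5871, -14397)), Rational(1, 2)) = Pow(Add(-14636, -20268), Rational(1, 2)) = Pow(-34904, Rational(1, 2)) = Mul(2, I, Pow(8726, Rational(1, 2)))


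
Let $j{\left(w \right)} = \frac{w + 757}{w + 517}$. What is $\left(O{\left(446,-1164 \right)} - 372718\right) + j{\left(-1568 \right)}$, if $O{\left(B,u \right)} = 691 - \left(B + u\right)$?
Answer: $- \frac{390244948}{1051} \approx -3.7131 \cdot 10^{5}$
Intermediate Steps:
$O{\left(B,u \right)} = 691 - B - u$ ($O{\left(B,u \right)} = 691 - \left(B + u\right) = 691 - B - u$)
$j{\left(w \right)} = \frac{757 + w}{517 + w}$
$\left(O{\left(446,-1164 \right)} - 372718\right) + j{\left(-1568 \right)} = \left(\left(691 - 446 - -1164\right) - 372718\right) + \frac{757 - 1568}{517 - 1568} = \left(\left(691 - 446 + 1164\right) - 372718\right) + \frac{1}{-1051} \left(-811\right) = \left(1409 - 372718\right) - - \frac{811}{1051} = -371309 + \frac{811}{1051} = - \frac{390244948}{1051}$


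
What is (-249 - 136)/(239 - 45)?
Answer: -385/194 ≈ -1.9845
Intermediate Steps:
(-249 - 136)/(239 - 45) = -385/194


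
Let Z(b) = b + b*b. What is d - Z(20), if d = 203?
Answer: -217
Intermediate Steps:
Z(b) = b + b**2
d - Z(20) = 203 - 20*(1 + 20) = 203 - 20*21 = 203 - 1*420 = 203 - 420 = -217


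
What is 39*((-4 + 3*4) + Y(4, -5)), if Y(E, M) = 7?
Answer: 585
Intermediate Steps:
39*((-4 + 3*4) + Y(4, -5)) = 39*((-4 + 3*4) + 7) = 39*((-4 + 12) + 7) = 39*(8 + 7) = 39*15 = 585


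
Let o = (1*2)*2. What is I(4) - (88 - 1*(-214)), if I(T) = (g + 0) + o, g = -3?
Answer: -301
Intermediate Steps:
o = 4 (o = 2*2 = 4)
I(T) = 1 (I(T) = (-3 + 0) + 4 = -3 + 4 = 1)
I(4) - (88 - 1*(-214)) = 1 - (88 - 1*(-214)) = 1 - (88 + 214) = 1 - 1*302 = 1 - 302 = -301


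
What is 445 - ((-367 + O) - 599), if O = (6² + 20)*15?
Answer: 571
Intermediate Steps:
O = 840 (O = (36 + 20)*15 = 56*15 = 840)
445 - ((-367 + O) - 599) = 445 - ((-367 + 840) - 599) = 445 - (473 - 599) = 445 - 1*(-126) = 445 + 126 = 571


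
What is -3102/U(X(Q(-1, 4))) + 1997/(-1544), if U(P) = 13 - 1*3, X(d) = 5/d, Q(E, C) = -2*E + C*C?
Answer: -2404729/7720 ≈ -311.49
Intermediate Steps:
Q(E, C) = C**2 - 2*E (Q(E, C) = -2*E + C**2 = C**2 - 2*E)
U(P) = 10 (U(P) = 13 - 3 = 10)
-3102/U(X(Q(-1, 4))) + 1997/(-1544) = -3102/10 + 1997/(-1544) = -3102*1/10 + 1997*(-1/1544) = -1551/5 - 1997/1544 = -2404729/7720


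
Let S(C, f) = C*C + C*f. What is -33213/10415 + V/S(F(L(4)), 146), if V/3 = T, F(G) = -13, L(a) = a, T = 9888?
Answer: -366375837/18007535 ≈ -20.346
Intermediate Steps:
S(C, f) = C² + C*f
V = 29664 (V = 3*9888 = 29664)
-33213/10415 + V/S(F(L(4)), 146) = -33213/10415 + 29664/((-13*(-13 + 146))) = -33213*1/10415 + 29664/((-13*133)) = -33213/10415 + 29664/(-1729) = -33213/10415 + 29664*(-1/1729) = -33213/10415 - 29664/1729 = -366375837/18007535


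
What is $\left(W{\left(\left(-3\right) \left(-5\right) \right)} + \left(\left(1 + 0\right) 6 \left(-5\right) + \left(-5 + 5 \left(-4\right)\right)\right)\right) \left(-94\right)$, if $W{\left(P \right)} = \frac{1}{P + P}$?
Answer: $\frac{77503}{15} \approx 5166.9$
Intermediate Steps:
$W{\left(P \right)} = \frac{1}{2 P}$
$\left(W{\left(\left(-3\right) \left(-5\right) \right)} + \left(\left(1 + 0\right) 6 \left(-5\right) + \left(-5 + 5 \left(-4\right)\right)\right)\right) \left(-94\right) = \left(\frac{1}{2 \left(\left(-3\right) \left(-5\right)\right)} + \left(\left(1 + 0\right) 6 \left(-5\right) + \left(-5 + 5 \left(-4\right)\right)\right)\right) \left(-94\right) = \left(\frac{1}{2 \cdot 15} + \left(1 \cdot 6 \left(-5\right) - 25\right)\right) \left(-94\right) = \left(\frac{1}{2} \cdot \frac{1}{15} + \left(6 \left(-5\right) - 25\right)\right) \left(-94\right) = \left(\frac{1}{30} - 55\right) \left(-94\right) = \left(- \frac{1649}{30}\right) \left(-94\right) = \frac{77503}{15}$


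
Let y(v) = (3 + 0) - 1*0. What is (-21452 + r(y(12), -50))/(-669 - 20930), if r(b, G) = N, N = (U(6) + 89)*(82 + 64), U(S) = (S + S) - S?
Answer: 7582/21599 ≈ 0.35103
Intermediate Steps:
y(v) = 3 (y(v) = 3 + 0 = 3)
U(S) = S (U(S) = 2*S - S = S)
N = 13870 (N = (6 + 89)*(82 + 64) = 95*146 = 13870)
r(b, G) = 13870
(-21452 + r(y(12), -50))/(-669 - 20930) = (-21452 + 13870)/(-669 - 20930) = -7582/(-21599) = -7582*(-1/21599) = 7582/21599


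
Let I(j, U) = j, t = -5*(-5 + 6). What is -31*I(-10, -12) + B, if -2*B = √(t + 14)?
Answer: 617/2 ≈ 308.50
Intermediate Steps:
t = -5 (t = -5*1 = -5)
B = -3/2 (B = -√(-5 + 14)/2 = -√9/2 = -½*3 = -3/2 ≈ -1.5000)
-31*I(-10, -12) + B = -31*(-10) - 3/2 = 310 - 3/2 = 617/2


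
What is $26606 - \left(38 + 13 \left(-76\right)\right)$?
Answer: $27556$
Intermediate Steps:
$26606 - \left(38 + 13 \left(-76\right)\right) = 26606 - \left(38 - 988\right) = 26606 - -950 = 26606 + 950 = 27556$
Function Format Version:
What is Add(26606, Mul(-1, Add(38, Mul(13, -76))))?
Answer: 27556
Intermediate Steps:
Add(26606, Mul(-1, Add(38, Mul(13, -76)))) = Add(26606, Mul(-1, Add(38, -988))) = Add(26606, Mul(-1, -950)) = Add(26606, 950) = 27556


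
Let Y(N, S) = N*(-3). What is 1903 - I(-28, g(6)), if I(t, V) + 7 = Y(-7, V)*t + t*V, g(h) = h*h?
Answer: 3506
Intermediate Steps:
Y(N, S) = -3*N
g(h) = h**2
I(t, V) = -7 + 21*t + V*t (I(t, V) = -7 + ((-3*(-7))*t + t*V) = -7 + (21*t + V*t) = -7 + 21*t + V*t)
1903 - I(-28, g(6)) = 1903 - (-7 + 21*(-28) + 6**2*(-28)) = 1903 - (-7 - 588 + 36*(-28)) = 1903 - (-7 - 588 - 1008) = 1903 - 1*(-1603) = 1903 + 1603 = 3506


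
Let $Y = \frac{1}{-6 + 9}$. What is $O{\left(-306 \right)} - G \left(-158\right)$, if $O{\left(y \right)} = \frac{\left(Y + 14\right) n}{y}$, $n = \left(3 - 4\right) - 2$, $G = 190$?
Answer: $\frac{9186163}{306} \approx 30020.0$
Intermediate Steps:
$n = -3$ ($n = -1 - 2 = -3$)
$Y = \frac{1}{3} \approx 0.33333$
$O{\left(y \right)} = - \frac{43}{y}$ ($O{\left(y \right)} = \frac{\left(\frac{1}{3} + 14\right) \left(-3\right)}{y} = \frac{\frac{43}{3} \left(-3\right)}{y} = - \frac{43}{y}$)
$O{\left(-306 \right)} - G \left(-158\right) = - \frac{43}{-306} - 190 \left(-158\right) = \left(-43\right) \left(- \frac{1}{306}\right) - -30020 = \frac{43}{306} + 30020 = \frac{9186163}{306}$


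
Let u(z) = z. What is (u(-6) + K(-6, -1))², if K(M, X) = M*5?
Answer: 1296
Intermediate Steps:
K(M, X) = 5*M
(u(-6) + K(-6, -1))² = (-6 + 5*(-6))² = (-6 - 30)² = (-36)² = 1296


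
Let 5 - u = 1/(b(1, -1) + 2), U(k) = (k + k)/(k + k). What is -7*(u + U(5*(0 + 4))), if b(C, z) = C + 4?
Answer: -41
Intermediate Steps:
U(k) = 1 (U(k) = (2*k)/((2*k)) = (2*k)*(1/(2*k)) = 1)
b(C, z) = 4 + C
u = 34/7 (u = 5 - 1/((4 + 1) + 2) = 5 - 1/(5 + 2) = 5 - 1/7 = 5 - 1*⅐ = 5 - ⅐ = 34/7 ≈ 4.8571)
-7*(u + U(5*(0 + 4))) = -7*(34/7 + 1) = -7*41/7 = -41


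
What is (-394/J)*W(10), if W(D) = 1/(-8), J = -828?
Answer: -197/3312 ≈ -0.059481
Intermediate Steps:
W(D) = -1/8
(-394/J)*W(10) = -394/(-828)*(-1/8) = -394*(-1/828)*(-1/8) = (197/414)*(-1/8) = -197/3312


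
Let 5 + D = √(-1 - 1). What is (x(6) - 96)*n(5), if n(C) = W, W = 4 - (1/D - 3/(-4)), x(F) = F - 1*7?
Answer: -35987/108 - 97*I*√2/27 ≈ -333.21 - 5.0807*I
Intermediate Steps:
D = -5 + I*√2 (D = -5 + √(-1 - 1) = -5 + √(-2) = -5 + I*√2 ≈ -5.0 + 1.4142*I)
x(F) = -7 + F (x(F) = F - 7 = -7 + F)
W = 13/4 - 1/(-5 + I*√2) (W = 4 - (1/(-5 + I*√2) - 3/(-4)) = 4 - (1/(-5 + I*√2) - 3*(-¼)) = 4 - (1/(-5 + I*√2) + ¾) = 4 - (¾ + 1/(-5 + I*√2)) = 4 + (-¾ - 1/(-5 + I*√2)) = 13/4 - 1/(-5 + I*√2) ≈ 3.4352 + 0.052378*I)
n(C) = 371/108 + I*√2/27
(x(6) - 96)*n(5) = ((-7 + 6) - 96)*(371/108 + I*√2/27) = (-1 - 96)*(371/108 + I*√2/27) = -97*(371/108 + I*√2/27) = -35987/108 - 97*I*√2/27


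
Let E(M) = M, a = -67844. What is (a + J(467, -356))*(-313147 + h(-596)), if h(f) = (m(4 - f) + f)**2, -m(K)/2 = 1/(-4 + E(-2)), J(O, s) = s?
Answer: -25578137200/9 ≈ -2.8420e+9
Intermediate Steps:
m(K) = 1/3 (m(K) = -2/(-4 - 2) = -2/(-6) = -2*(-1/6) = 1/3)
h(f) = (1/3 + f)**2
(a + J(467, -356))*(-313147 + h(-596)) = (-67844 - 356)*(-313147 + (1 + 3*(-596))**2/9) = -68200*(-313147 + (1 - 1788)**2/9) = -68200*(-313147 + (1/9)*(-1787)**2) = -68200*(-313147 + (1/9)*3193369) = -68200*(-313147 + 3193369/9) = -68200*375046/9 = -25578137200/9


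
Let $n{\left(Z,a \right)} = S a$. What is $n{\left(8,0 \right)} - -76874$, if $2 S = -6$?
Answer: $76874$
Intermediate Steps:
$S = -3$ ($S = \frac{1}{2} \left(-6\right) = -3$)
$n{\left(Z,a \right)} = - 3 a$
$n{\left(8,0 \right)} - -76874 = \left(-3\right) 0 - -76874 = 0 + 76874 = 76874$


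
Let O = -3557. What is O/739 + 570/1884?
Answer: -1046693/232046 ≈ -4.5107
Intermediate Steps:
O/739 + 570/1884 = -3557/739 + 570/1884 = -3557*1/739 + 570*(1/1884) = -3557/739 + 95/314 = -1046693/232046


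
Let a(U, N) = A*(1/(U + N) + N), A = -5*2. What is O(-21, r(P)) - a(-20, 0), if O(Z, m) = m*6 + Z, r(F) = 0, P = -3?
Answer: -43/2 ≈ -21.500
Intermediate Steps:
O(Z, m) = Z + 6*m (O(Z, m) = 6*m + Z = Z + 6*m)
A = -10
a(U, N) = -10*N - 10/(N + U) (a(U, N) = -10*(1/(U + N) + N) = -10*(1/(N + U) + N) = -10*(N + 1/(N + U)) = -10*N - 10/(N + U))
O(-21, r(P)) - a(-20, 0) = (-21 + 6*0) - 10*(-1 - 1*0² - 1*0*(-20))/(0 - 20) = (-21 + 0) - 10*(-1 - 1*0 + 0)/(-20) = -21 - 10*(-1)*(-1 + 0 + 0)/20 = -21 - 10*(-1)*(-1)/20 = -21 - 1*½ = -21 - ½ = -43/2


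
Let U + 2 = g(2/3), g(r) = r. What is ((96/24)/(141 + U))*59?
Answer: 708/419 ≈ 1.6897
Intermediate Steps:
U = -4/3 (U = -2 + 2/3 = -4/3 ≈ -1.3333)
((96/24)/(141 + U))*59 = ((96/24)/(141 - 4/3))*59 = ((96*(1/24))/(419/3))*59 = ((3/419)*4)*59 = (12/419)*59 = 708/419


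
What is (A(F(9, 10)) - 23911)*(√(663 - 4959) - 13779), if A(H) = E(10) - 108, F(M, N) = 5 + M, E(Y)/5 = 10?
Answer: 330268851 - 47938*I*√1074 ≈ 3.3027e+8 - 1.571e+6*I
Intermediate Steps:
E(Y) = 50 (E(Y) = 5*10 = 50)
A(H) = -58 (A(H) = 50 - 108 = -58)
(A(F(9, 10)) - 23911)*(√(663 - 4959) - 13779) = (-58 - 23911)*(√(663 - 4959) - 13779) = -23969*(√(-4296) - 13779) = -23969*(2*I*√1074 - 13779) = -23969*(-13779 + 2*I*√1074) = 330268851 - 47938*I*√1074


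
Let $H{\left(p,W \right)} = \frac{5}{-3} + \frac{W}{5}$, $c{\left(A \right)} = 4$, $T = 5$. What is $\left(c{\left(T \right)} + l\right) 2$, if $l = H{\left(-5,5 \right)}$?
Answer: $\frac{20}{3} \approx 6.6667$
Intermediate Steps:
$H{\left(p,W \right)} = - \frac{5}{3} + \frac{W}{5}$ ($H{\left(p,W \right)} = 5 \left(- \frac{1}{3}\right) + W \frac{1}{5} = - \frac{5}{3} + \frac{W}{5}$)
$l = - \frac{2}{3}$ ($l = - \frac{5}{3} + \frac{1}{5} \cdot 5 = - \frac{5}{3} + 1 = - \frac{2}{3} \approx -0.66667$)
$\left(c{\left(T \right)} + l\right) 2 = \left(4 - \frac{2}{3}\right) 2 = \frac{10}{3} \cdot 2 = \frac{20}{3}$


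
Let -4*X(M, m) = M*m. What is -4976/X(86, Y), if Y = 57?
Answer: 9952/2451 ≈ 4.0604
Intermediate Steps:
X(M, m) = -M*m/4
-4976/X(86, Y) = -4976/((-1/4*86*57)) = -4976/(-2451/2) = -4976*(-2/2451) = 9952/2451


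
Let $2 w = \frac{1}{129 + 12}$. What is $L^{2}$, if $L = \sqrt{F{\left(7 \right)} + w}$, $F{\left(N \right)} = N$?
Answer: $\frac{1975}{282} \approx 7.0035$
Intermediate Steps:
$w = \frac{1}{282}$ ($w = \frac{1}{2 \left(129 + 12\right)} = \frac{1}{2 \cdot 141} = \frac{1}{2} \cdot \frac{1}{141} = \frac{1}{282} \approx 0.0035461$)
$L = \frac{5 \sqrt{22278}}{282}$ ($L = \sqrt{7 + \frac{1}{282}} = \sqrt{\frac{1975}{282}} = \frac{5 \sqrt{22278}}{282} \approx 2.6464$)
$L^{2} = \left(\frac{5 \sqrt{22278}}{282}\right)^{2} = \frac{1975}{282}$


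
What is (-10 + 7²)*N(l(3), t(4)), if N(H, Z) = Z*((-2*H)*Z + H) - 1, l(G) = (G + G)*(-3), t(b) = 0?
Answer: -39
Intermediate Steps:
l(G) = -6*G (l(G) = (2*G)*(-3) = -6*G)
N(H, Z) = -1 + Z*(H - 2*H*Z) (N(H, Z) = Z*(-2*H*Z + H) - 1 = Z*(H - 2*H*Z) - 1 = -1 + Z*(H - 2*H*Z))
(-10 + 7²)*N(l(3), t(4)) = (-10 + 7²)*(-1 - 6*3*0 - 2*(-6*3)*0²) = (-10 + 49)*(-1 - 18*0 - 2*(-18)*0) = 39*(-1 + 0 + 0) = 39*(-1) = -39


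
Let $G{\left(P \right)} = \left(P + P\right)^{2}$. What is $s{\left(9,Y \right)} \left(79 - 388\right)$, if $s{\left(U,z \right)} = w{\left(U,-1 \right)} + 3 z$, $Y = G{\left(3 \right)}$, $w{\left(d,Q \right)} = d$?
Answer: $-36153$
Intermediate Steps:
$G{\left(P \right)} = 4 P^{2}$ ($G{\left(P \right)} = \left(2 P\right)^{2} = 4 P^{2}$)
$Y = 36$ ($Y = 4 \cdot 3^{2} = 4 \cdot 9 = 36$)
$s{\left(U,z \right)} = U + 3 z$
$s{\left(9,Y \right)} \left(79 - 388\right) = \left(9 + 3 \cdot 36\right) \left(79 - 388\right) = \left(9 + 108\right) \left(-309\right) = 117 \left(-309\right) = -36153$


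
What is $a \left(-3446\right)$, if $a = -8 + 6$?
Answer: $6892$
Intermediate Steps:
$a = -2$
$a \left(-3446\right) = \left(-2\right) \left(-3446\right) = 6892$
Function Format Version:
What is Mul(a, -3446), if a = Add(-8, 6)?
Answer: 6892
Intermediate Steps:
a = -2
Mul(a, -3446) = Mul(-2, -3446) = 6892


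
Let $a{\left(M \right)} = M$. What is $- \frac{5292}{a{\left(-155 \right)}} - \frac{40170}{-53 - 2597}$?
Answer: $\frac{405003}{8215} \approx 49.3$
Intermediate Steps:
$- \frac{5292}{a{\left(-155 \right)}} - \frac{40170}{-53 - 2597} = - \frac{5292}{-155} - \frac{40170}{-53 - 2597} = \left(-5292\right) \left(- \frac{1}{155}\right) - \frac{40170}{-53 - 2597} = \frac{5292}{155} - \frac{40170}{-2650} = \frac{5292}{155} - - \frac{4017}{265} = \frac{5292}{155} + \frac{4017}{265} = \frac{405003}{8215}$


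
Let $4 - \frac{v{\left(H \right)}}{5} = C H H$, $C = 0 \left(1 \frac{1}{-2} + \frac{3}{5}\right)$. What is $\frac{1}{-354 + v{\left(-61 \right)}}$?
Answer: $- \frac{1}{334} \approx -0.002994$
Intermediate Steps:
$C = 0$ ($C = 0 \left(1 \left(- \frac{1}{2}\right) + 3 \cdot \frac{1}{5}\right) = 0 \left(- \frac{1}{2} + \frac{3}{5}\right) = 0 \cdot \frac{1}{10} = 0$)
$v{\left(H \right)} = 20$ ($v{\left(H \right)} = 20 - 5 \cdot 0 H H = 20 - 5 \cdot 0 H = 20 - 0 = 20 + 0 = 20$)
$\frac{1}{-354 + v{\left(-61 \right)}} = \frac{1}{-354 + 20} = \frac{1}{-334} = - \frac{1}{334}$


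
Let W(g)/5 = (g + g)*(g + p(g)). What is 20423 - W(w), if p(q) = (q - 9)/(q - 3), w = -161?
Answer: -9721842/41 ≈ -2.3712e+5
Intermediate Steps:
p(q) = (-9 + q)/(-3 + q)
W(g) = 10*g*(g + (-9 + g)/(-3 + g)) (W(g) = 5*((g + g)*(g + (-9 + g)/(-3 + g))) = 5*((2*g)*(g + (-9 + g)/(-3 + g))) = 5*(2*g*(g + (-9 + g)/(-3 + g))) = 10*g*(g + (-9 + g)/(-3 + g)))
20423 - W(w) = 20423 - 10*(-161)*(-9 - 161 - 161*(-3 - 161))/(-3 - 161) = 20423 - 10*(-161)*(-9 - 161 - 161*(-164))/(-164) = 20423 - 10*(-161)*(-1)*(-9 - 161 + 26404)/164 = 20423 - 10*(-161)*(-1)*26234/164 = 20423 - 1*10559185/41 = 20423 - 10559185/41 = -9721842/41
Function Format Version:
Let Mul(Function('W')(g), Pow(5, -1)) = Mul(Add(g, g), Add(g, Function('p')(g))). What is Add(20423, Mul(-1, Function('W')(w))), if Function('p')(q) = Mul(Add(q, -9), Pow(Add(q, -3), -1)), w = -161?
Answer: Rational(-9721842, 41) ≈ -2.3712e+5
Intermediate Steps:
Function('p')(q) = Mul(Pow(Add(-3, q), -1), Add(-9, q)) (Function('p')(q) = Mul(Add(-9, q), Pow(Add(-3, q), -1)) = Mul(Pow(Add(-3, q), -1), Add(-9, q)))
Function('W')(g) = Mul(10, g, Add(g, Mul(Pow(Add(-3, g), -1), Add(-9, g)))) (Function('W')(g) = Mul(5, Mul(Add(g, g), Add(g, Mul(Pow(Add(-3, g), -1), Add(-9, g))))) = Mul(5, Mul(Mul(2, g), Add(g, Mul(Pow(Add(-3, g), -1), Add(-9, g))))) = Mul(5, Mul(2, g, Add(g, Mul(Pow(Add(-3, g), -1), Add(-9, g))))) = Mul(10, g, Add(g, Mul(Pow(Add(-3, g), -1), Add(-9, g)))))
Add(20423, Mul(-1, Function('W')(w))) = Add(20423, Mul(-1, Mul(10, -161, Pow(Add(-3, -161), -1), Add(-9, -161, Mul(-161, Add(-3, -161)))))) = Add(20423, Mul(-1, Mul(10, -161, Pow(-164, -1), Add(-9, -161, Mul(-161, -164))))) = Add(20423, Mul(-1, Mul(10, -161, Rational(-1, 164), Add(-9, -161, 26404)))) = Add(20423, Mul(-1, Mul(10, -161, Rational(-1, 164), 26234))) = Add(20423, Mul(-1, Rational(10559185, 41))) = Add(20423, Rational(-10559185, 41)) = Rational(-9721842, 41)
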